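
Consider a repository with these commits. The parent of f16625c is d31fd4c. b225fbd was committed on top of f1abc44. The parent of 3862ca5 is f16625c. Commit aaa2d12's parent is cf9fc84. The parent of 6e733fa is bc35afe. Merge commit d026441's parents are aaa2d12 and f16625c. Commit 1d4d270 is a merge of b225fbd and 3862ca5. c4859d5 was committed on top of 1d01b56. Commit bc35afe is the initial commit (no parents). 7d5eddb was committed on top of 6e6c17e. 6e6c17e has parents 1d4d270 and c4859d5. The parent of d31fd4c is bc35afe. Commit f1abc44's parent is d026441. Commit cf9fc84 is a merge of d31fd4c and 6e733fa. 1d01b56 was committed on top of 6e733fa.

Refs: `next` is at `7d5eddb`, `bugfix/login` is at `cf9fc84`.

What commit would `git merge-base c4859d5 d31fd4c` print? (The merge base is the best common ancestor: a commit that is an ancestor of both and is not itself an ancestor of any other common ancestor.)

Ancestors of c4859d5: {1d01b56, 6e733fa, bc35afe, c4859d5}.
Ancestors of d31fd4c: {bc35afe, d31fd4c}.
Common ancestors: {bc35afe}.
The only common ancestor is bc35afe, so it is the merge base.

bc35afe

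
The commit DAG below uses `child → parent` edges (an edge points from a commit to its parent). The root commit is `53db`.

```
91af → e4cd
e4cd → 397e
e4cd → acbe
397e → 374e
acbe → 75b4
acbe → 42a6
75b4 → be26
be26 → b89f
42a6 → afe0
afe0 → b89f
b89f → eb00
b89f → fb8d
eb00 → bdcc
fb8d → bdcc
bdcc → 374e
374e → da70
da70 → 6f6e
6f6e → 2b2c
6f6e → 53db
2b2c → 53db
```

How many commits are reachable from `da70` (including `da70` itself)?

Walking parent pointers from da70: reachable set = {2b2c, 53db, 6f6e, da70}.
That is 4 commits.

4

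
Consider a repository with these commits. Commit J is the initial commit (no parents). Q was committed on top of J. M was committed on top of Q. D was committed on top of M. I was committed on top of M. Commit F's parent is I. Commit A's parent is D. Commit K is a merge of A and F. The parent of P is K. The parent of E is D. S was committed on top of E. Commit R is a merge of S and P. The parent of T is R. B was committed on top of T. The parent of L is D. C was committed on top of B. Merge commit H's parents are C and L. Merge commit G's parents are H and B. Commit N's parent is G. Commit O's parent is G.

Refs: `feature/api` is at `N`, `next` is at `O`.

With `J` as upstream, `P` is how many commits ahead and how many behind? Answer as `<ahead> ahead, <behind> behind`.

Reachable from P: {A, D, F, I, J, K, M, P, Q}.
Reachable from J: {J}.
Only in P's history (ahead): {A, D, F, I, K, M, P, Q} — 8.
Only in J's history (behind): {} — 0.

8 ahead, 0 behind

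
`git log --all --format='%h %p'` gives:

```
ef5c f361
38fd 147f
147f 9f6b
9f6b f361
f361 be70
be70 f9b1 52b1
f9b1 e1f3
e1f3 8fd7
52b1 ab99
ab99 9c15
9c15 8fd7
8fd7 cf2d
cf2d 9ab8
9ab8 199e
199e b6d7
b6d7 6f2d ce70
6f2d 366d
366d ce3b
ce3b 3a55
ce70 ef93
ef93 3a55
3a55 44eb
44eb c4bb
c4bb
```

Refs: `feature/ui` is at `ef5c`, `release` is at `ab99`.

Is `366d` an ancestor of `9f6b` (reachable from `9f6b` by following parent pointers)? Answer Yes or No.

Yes

Ancestors of 9f6b (commits reachable by following parents): {199e, 366d, 3a55, 44eb, 52b1, 6f2d, 8fd7, 9ab8, 9c15, 9f6b, ab99, b6d7, be70, c4bb, ce3b, ce70, cf2d, e1f3, ef93, f361, f9b1}.
366d is in that set, so it is an ancestor of 9f6b.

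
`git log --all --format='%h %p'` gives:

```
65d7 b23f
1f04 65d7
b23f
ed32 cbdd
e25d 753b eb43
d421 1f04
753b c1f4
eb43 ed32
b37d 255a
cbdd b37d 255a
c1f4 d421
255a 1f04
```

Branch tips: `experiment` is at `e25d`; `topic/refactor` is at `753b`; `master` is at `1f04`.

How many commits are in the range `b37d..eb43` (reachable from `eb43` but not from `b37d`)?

Reachable from eb43: {1f04, 255a, 65d7, b23f, b37d, cbdd, eb43, ed32}.
Reachable from b37d: {1f04, 255a, 65d7, b23f, b37d}.
In eb43's history but not b37d's: {cbdd, eb43, ed32} — 3 commits.

3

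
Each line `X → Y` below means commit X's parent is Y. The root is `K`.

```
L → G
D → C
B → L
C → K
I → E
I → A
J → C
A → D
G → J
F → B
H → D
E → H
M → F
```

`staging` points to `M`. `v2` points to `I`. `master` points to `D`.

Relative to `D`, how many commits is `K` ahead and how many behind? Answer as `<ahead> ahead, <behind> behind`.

0 ahead, 2 behind

Reachable from K: {K}.
Reachable from D: {C, D, K}.
Only in K's history (ahead): {} — 0.
Only in D's history (behind): {C, D} — 2.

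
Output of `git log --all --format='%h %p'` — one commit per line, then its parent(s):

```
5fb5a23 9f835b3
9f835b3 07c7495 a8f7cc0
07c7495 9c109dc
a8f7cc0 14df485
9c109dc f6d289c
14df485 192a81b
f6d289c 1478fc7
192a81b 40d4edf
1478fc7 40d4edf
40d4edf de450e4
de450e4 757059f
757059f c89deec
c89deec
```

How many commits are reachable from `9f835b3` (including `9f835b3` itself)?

Walking parent pointers from 9f835b3: reachable set = {07c7495, 1478fc7, 14df485, 192a81b, 40d4edf, 757059f, 9c109dc, 9f835b3, a8f7cc0, c89deec, de450e4, f6d289c}.
That is 12 commits.

12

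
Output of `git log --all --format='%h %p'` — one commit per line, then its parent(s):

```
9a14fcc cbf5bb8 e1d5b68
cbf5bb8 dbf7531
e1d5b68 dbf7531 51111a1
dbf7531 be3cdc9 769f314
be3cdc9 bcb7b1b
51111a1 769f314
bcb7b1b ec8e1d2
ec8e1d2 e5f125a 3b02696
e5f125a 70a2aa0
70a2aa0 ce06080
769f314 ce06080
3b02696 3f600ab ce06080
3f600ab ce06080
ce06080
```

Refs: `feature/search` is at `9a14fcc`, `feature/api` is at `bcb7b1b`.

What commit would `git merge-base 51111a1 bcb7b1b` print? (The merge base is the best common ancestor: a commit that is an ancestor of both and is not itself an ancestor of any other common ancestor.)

Ancestors of 51111a1: {51111a1, 769f314, ce06080}.
Ancestors of bcb7b1b: {3b02696, 3f600ab, 70a2aa0, bcb7b1b, ce06080, e5f125a, ec8e1d2}.
Common ancestors: {ce06080}.
The only common ancestor is ce06080, so it is the merge base.

ce06080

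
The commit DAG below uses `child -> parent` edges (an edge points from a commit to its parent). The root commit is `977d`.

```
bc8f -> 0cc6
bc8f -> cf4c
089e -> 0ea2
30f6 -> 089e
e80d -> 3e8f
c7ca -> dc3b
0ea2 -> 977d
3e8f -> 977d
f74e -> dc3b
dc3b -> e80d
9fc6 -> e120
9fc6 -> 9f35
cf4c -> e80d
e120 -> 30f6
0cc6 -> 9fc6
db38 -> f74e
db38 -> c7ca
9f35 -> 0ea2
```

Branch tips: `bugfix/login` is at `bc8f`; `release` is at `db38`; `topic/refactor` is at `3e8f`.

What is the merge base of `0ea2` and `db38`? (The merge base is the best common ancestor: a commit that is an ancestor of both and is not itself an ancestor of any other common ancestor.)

Ancestors of 0ea2: {0ea2, 977d}.
Ancestors of db38: {3e8f, 977d, c7ca, db38, dc3b, e80d, f74e}.
Common ancestors: {977d}.
The only common ancestor is 977d, so it is the merge base.

977d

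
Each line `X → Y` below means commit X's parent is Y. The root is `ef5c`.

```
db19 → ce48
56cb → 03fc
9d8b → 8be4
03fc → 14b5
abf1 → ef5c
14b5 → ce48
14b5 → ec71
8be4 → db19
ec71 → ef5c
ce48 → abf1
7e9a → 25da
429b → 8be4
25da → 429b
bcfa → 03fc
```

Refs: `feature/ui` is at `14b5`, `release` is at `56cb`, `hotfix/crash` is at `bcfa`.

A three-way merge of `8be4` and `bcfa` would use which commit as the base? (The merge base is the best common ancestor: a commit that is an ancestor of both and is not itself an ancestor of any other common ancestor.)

ce48

Ancestors of 8be4: {8be4, abf1, ce48, db19, ef5c}.
Ancestors of bcfa: {03fc, 14b5, abf1, bcfa, ce48, ec71, ef5c}.
Common ancestors: {abf1, ce48, ef5c}.
Among these, ce48 is not an ancestor of any other common ancestor — it is the merge base.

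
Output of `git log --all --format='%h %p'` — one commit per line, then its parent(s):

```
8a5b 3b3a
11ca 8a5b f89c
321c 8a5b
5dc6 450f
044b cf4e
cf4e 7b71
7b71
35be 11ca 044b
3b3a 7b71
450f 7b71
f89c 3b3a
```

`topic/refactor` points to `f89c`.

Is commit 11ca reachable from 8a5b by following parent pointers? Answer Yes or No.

Ancestors of 8a5b: {3b3a, 7b71, 8a5b}.
11ca is not in that set, so it is not an ancestor of 8a5b.

No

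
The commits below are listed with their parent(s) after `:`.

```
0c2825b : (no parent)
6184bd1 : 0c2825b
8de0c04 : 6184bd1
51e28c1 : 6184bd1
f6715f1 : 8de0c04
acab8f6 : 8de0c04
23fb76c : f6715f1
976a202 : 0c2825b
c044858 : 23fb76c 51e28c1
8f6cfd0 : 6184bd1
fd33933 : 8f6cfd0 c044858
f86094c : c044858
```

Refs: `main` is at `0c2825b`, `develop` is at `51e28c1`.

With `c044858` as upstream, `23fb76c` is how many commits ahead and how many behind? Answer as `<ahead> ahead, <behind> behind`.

0 ahead, 2 behind

Reachable from 23fb76c: {0c2825b, 23fb76c, 6184bd1, 8de0c04, f6715f1}.
Reachable from c044858: {0c2825b, 23fb76c, 51e28c1, 6184bd1, 8de0c04, c044858, f6715f1}.
Only in 23fb76c's history (ahead): {} — 0.
Only in c044858's history (behind): {51e28c1, c044858} — 2.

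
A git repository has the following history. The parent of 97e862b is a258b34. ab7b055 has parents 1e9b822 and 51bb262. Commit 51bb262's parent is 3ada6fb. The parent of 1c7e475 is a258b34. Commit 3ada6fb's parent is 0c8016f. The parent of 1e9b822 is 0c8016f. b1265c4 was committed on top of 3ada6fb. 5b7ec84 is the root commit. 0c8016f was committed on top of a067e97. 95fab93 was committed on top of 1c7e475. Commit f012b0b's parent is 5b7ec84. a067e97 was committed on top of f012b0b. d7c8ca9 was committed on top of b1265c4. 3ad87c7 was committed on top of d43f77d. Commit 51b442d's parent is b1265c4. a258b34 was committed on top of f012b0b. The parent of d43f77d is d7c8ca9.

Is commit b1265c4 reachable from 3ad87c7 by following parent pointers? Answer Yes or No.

Yes

Ancestors of 3ad87c7 (commits reachable by following parents): {0c8016f, 3ad87c7, 3ada6fb, 5b7ec84, a067e97, b1265c4, d43f77d, d7c8ca9, f012b0b}.
b1265c4 is in that set, so it is an ancestor of 3ad87c7.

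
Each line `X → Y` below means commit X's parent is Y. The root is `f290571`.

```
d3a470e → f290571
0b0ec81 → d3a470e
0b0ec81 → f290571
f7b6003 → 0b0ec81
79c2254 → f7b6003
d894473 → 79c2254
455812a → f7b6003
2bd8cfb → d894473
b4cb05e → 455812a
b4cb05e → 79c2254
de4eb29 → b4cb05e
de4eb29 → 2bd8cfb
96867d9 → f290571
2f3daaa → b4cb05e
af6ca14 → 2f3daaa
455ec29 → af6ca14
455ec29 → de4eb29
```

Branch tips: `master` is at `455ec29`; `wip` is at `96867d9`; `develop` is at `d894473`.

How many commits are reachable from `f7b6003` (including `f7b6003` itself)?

Walking parent pointers from f7b6003: reachable set = {0b0ec81, d3a470e, f290571, f7b6003}.
That is 4 commits.

4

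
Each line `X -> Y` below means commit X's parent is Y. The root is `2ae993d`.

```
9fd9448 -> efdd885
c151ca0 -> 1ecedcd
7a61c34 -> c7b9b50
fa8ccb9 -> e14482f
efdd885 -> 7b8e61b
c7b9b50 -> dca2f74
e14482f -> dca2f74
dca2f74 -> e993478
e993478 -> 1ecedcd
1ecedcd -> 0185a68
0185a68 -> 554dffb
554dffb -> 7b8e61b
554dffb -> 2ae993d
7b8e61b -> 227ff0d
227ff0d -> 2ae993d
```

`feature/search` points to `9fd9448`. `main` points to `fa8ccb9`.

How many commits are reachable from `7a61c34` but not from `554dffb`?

6

Reachable from 7a61c34: {0185a68, 1ecedcd, 227ff0d, 2ae993d, 554dffb, 7a61c34, 7b8e61b, c7b9b50, dca2f74, e993478}.
Reachable from 554dffb: {227ff0d, 2ae993d, 554dffb, 7b8e61b}.
In 7a61c34's history but not 554dffb's: {0185a68, 1ecedcd, 7a61c34, c7b9b50, dca2f74, e993478} — 6 commits.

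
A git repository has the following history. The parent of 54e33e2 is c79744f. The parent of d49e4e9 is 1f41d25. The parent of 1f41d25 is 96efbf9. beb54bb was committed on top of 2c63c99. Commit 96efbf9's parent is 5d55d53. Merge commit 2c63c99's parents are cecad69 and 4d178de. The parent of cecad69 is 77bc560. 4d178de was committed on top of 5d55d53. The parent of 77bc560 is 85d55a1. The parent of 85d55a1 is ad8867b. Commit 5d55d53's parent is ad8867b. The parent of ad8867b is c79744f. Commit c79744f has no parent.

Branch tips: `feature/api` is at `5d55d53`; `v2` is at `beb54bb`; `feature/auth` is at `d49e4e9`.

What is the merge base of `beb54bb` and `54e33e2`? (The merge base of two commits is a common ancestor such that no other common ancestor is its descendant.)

c79744f

Ancestors of beb54bb: {2c63c99, 4d178de, 5d55d53, 77bc560, 85d55a1, ad8867b, beb54bb, c79744f, cecad69}.
Ancestors of 54e33e2: {54e33e2, c79744f}.
Common ancestors: {c79744f}.
The only common ancestor is c79744f, so it is the merge base.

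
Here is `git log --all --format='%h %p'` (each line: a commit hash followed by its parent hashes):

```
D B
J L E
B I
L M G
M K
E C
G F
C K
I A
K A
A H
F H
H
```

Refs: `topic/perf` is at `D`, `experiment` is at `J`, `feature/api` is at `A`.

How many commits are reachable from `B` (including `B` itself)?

Walking parent pointers from B: reachable set = {A, B, H, I}.
That is 4 commits.

4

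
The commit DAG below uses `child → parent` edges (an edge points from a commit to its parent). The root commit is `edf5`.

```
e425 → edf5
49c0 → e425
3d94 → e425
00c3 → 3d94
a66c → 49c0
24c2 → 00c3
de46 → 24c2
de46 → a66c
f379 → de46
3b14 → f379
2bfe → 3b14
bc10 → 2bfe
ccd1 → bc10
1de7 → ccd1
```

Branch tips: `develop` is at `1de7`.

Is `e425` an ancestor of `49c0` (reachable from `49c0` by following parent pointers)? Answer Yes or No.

Ancestors of 49c0 (commits reachable by following parents): {49c0, e425, edf5}.
e425 is in that set, so it is an ancestor of 49c0.

Yes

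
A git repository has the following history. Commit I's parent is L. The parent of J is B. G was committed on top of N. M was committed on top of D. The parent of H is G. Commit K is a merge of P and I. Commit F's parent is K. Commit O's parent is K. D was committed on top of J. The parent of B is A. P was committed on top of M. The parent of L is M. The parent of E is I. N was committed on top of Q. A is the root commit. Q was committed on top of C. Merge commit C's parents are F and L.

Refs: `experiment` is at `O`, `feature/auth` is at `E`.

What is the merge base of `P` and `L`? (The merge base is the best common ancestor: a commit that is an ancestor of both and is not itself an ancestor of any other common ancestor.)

M

Ancestors of P: {A, B, D, J, M, P}.
Ancestors of L: {A, B, D, J, L, M}.
Common ancestors: {A, B, D, J, M}.
Among these, M is not an ancestor of any other common ancestor — it is the merge base.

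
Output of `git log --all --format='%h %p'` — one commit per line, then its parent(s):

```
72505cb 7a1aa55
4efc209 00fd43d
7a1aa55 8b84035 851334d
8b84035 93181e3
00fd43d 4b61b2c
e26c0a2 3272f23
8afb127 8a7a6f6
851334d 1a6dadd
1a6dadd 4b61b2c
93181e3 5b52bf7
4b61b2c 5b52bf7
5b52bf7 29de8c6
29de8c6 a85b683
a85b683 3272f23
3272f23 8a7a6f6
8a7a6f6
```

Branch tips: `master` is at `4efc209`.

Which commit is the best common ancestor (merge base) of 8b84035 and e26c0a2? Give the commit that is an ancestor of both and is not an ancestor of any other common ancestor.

3272f23

Ancestors of 8b84035: {29de8c6, 3272f23, 5b52bf7, 8a7a6f6, 8b84035, 93181e3, a85b683}.
Ancestors of e26c0a2: {3272f23, 8a7a6f6, e26c0a2}.
Common ancestors: {3272f23, 8a7a6f6}.
Among these, 3272f23 is not an ancestor of any other common ancestor — it is the merge base.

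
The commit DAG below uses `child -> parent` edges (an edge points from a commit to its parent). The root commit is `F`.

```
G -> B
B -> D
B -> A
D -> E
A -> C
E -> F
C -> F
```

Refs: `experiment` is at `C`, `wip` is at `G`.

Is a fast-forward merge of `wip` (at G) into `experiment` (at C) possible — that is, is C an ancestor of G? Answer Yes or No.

Yes

A fast-forward from C to G is possible iff C is an ancestor of G.
Ancestors of G: {A, B, C, D, E, F, G}.
C is among them, so fast-forward is possible.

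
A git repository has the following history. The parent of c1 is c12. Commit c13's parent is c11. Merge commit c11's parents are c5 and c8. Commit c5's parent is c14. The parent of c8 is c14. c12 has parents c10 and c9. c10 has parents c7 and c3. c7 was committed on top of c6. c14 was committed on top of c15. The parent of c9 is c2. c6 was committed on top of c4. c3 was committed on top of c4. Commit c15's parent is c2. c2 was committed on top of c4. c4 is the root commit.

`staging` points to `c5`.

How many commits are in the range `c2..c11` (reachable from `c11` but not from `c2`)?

5

Reachable from c11: {c11, c14, c15, c2, c4, c5, c8}.
Reachable from c2: {c2, c4}.
In c11's history but not c2's: {c11, c14, c15, c5, c8} — 5 commits.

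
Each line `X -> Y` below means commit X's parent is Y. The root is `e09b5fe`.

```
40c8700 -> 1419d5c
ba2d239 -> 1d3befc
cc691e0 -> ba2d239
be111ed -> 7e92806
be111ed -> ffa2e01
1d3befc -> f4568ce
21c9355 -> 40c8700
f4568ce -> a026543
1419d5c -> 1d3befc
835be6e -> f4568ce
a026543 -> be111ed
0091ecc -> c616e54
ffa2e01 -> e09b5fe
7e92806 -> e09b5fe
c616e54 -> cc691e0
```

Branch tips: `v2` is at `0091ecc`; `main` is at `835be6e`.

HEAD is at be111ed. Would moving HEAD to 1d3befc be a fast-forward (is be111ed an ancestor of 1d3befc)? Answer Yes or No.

A fast-forward from be111ed to 1d3befc is possible iff be111ed is an ancestor of 1d3befc.
Ancestors of 1d3befc: {1d3befc, 7e92806, a026543, be111ed, e09b5fe, f4568ce, ffa2e01}.
be111ed is among them, so fast-forward is possible.

Yes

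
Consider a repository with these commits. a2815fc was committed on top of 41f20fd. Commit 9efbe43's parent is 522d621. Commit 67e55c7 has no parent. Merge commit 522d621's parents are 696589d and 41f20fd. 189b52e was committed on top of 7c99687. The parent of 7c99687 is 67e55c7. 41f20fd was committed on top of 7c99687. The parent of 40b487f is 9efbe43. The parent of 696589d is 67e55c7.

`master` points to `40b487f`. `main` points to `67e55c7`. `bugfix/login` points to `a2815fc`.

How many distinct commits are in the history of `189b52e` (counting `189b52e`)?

Walking parent pointers from 189b52e: reachable set = {189b52e, 67e55c7, 7c99687}.
That is 3 commits.

3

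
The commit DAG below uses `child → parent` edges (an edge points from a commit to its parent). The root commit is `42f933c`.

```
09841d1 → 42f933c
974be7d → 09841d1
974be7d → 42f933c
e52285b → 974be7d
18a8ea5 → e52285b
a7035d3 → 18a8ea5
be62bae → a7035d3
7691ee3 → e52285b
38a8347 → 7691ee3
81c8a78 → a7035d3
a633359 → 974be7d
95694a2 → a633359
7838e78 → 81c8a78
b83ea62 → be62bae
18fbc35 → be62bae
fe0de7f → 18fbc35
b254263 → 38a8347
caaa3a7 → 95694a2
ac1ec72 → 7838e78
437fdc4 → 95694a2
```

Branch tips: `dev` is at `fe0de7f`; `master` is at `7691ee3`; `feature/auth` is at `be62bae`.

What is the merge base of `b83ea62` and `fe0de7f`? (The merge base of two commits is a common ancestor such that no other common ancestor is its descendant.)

be62bae

Ancestors of b83ea62: {09841d1, 18a8ea5, 42f933c, 974be7d, a7035d3, b83ea62, be62bae, e52285b}.
Ancestors of fe0de7f: {09841d1, 18a8ea5, 18fbc35, 42f933c, 974be7d, a7035d3, be62bae, e52285b, fe0de7f}.
Common ancestors: {09841d1, 18a8ea5, 42f933c, 974be7d, a7035d3, be62bae, e52285b}.
Among these, be62bae is not an ancestor of any other common ancestor — it is the merge base.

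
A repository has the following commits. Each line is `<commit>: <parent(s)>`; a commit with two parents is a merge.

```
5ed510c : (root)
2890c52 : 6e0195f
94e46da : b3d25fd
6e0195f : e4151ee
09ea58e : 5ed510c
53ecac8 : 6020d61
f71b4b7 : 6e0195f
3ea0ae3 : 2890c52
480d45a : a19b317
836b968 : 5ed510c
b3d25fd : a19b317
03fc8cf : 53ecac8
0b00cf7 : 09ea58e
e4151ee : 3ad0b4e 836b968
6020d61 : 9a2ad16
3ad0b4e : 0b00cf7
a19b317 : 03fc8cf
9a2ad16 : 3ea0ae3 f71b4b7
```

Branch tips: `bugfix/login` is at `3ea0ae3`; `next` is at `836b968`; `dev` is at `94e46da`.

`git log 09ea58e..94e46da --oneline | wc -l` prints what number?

15

Reachable from 94e46da: {03fc8cf, 09ea58e, 0b00cf7, 2890c52, 3ad0b4e, 3ea0ae3, 53ecac8, 5ed510c, 6020d61, 6e0195f, 836b968, 94e46da, 9a2ad16, a19b317, b3d25fd, e4151ee, f71b4b7}.
Reachable from 09ea58e: {09ea58e, 5ed510c}.
In 94e46da's history but not 09ea58e's: {03fc8cf, 0b00cf7, 2890c52, 3ad0b4e, 3ea0ae3, 53ecac8, 6020d61, 6e0195f, 836b968, 94e46da, 9a2ad16, a19b317, b3d25fd, e4151ee, f71b4b7} — 15 commits.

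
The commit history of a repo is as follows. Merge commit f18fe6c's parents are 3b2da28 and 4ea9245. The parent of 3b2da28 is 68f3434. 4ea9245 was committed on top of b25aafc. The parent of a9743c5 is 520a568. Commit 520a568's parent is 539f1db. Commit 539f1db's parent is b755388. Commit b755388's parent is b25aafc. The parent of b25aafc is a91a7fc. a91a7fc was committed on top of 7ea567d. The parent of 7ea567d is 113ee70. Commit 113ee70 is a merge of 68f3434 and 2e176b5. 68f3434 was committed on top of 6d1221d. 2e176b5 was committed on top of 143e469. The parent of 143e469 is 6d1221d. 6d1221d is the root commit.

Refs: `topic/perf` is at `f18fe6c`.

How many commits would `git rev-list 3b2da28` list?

Walking parent pointers from 3b2da28: reachable set = {3b2da28, 68f3434, 6d1221d}.
That is 3 commits.

3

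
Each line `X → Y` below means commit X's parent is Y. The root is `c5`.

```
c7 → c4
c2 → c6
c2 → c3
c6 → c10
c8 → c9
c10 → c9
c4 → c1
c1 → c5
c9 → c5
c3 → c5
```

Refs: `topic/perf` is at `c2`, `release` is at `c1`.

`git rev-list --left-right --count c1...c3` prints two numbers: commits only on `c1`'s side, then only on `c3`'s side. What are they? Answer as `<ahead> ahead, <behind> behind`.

Reachable from c1: {c1, c5}.
Reachable from c3: {c3, c5}.
Only in c1's history (ahead): {c1} — 1.
Only in c3's history (behind): {c3} — 1.

1 ahead, 1 behind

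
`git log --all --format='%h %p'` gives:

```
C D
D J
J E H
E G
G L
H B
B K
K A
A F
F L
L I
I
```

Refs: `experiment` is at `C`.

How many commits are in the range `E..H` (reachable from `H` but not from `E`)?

Reachable from H: {A, B, F, H, I, K, L}.
Reachable from E: {E, G, I, L}.
In H's history but not E's: {A, B, F, H, K} — 5 commits.

5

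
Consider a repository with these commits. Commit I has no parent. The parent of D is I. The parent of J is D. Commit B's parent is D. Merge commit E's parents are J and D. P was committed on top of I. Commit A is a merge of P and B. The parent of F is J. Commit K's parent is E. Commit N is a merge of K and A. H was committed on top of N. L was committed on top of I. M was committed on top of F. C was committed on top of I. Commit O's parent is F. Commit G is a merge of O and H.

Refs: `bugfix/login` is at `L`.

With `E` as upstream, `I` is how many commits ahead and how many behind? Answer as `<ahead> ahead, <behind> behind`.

Reachable from I: {I}.
Reachable from E: {D, E, I, J}.
Only in I's history (ahead): {} — 0.
Only in E's history (behind): {D, E, J} — 3.

0 ahead, 3 behind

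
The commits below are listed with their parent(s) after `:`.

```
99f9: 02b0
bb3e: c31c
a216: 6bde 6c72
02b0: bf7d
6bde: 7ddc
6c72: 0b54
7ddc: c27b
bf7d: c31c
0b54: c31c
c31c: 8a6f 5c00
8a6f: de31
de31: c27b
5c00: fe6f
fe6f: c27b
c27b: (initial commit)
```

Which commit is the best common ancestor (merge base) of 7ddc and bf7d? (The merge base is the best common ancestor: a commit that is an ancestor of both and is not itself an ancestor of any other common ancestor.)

c27b

Ancestors of 7ddc: {7ddc, c27b}.
Ancestors of bf7d: {5c00, 8a6f, bf7d, c27b, c31c, de31, fe6f}.
Common ancestors: {c27b}.
The only common ancestor is c27b, so it is the merge base.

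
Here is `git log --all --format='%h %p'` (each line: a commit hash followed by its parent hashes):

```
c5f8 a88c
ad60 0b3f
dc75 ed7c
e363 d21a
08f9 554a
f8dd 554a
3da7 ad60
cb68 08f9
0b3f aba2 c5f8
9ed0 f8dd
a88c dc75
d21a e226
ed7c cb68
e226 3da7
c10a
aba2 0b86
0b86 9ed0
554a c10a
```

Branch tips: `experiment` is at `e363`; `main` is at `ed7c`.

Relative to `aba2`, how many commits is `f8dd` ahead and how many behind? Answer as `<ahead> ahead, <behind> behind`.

0 ahead, 3 behind

Reachable from f8dd: {554a, c10a, f8dd}.
Reachable from aba2: {0b86, 554a, 9ed0, aba2, c10a, f8dd}.
Only in f8dd's history (ahead): {} — 0.
Only in aba2's history (behind): {0b86, 9ed0, aba2} — 3.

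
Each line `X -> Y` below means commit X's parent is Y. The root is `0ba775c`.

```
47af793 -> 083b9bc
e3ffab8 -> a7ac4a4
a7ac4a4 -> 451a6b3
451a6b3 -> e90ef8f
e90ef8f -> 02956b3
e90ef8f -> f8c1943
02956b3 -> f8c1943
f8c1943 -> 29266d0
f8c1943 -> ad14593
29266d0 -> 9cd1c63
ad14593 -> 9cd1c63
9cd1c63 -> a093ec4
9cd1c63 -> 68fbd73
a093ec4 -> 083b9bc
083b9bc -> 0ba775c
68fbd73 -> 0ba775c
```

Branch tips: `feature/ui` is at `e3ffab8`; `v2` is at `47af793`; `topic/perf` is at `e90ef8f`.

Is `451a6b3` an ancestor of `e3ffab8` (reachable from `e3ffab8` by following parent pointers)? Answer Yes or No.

Ancestors of e3ffab8 (commits reachable by following parents): {02956b3, 083b9bc, 0ba775c, 29266d0, 451a6b3, 68fbd73, 9cd1c63, a093ec4, a7ac4a4, ad14593, e3ffab8, e90ef8f, f8c1943}.
451a6b3 is in that set, so it is an ancestor of e3ffab8.

Yes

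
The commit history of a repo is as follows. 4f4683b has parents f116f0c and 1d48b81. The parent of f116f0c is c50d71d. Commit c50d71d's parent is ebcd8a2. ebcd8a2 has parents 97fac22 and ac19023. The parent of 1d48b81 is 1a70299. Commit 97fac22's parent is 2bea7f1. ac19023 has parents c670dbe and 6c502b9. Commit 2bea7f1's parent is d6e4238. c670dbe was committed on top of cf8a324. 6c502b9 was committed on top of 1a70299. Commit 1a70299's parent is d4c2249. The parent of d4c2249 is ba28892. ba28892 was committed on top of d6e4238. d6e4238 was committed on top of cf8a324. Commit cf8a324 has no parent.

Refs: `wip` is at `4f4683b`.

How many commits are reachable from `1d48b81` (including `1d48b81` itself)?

6

Walking parent pointers from 1d48b81: reachable set = {1a70299, 1d48b81, ba28892, cf8a324, d4c2249, d6e4238}.
That is 6 commits.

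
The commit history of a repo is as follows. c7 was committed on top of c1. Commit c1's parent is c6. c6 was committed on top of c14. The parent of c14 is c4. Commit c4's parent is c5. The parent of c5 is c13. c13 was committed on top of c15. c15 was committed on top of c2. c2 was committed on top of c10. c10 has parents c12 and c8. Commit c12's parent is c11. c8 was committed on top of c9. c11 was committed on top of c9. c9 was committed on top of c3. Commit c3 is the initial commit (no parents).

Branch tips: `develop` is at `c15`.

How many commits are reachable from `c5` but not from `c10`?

Reachable from c5: {c10, c11, c12, c13, c15, c2, c3, c5, c8, c9}.
Reachable from c10: {c10, c11, c12, c3, c8, c9}.
In c5's history but not c10's: {c13, c15, c2, c5} — 4 commits.

4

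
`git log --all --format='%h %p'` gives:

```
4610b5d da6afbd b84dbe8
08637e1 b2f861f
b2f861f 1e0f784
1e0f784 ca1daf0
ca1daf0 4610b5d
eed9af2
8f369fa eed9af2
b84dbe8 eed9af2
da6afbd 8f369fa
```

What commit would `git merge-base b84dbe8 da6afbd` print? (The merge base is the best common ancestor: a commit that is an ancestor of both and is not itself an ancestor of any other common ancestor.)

eed9af2

Ancestors of b84dbe8: {b84dbe8, eed9af2}.
Ancestors of da6afbd: {8f369fa, da6afbd, eed9af2}.
Common ancestors: {eed9af2}.
The only common ancestor is eed9af2, so it is the merge base.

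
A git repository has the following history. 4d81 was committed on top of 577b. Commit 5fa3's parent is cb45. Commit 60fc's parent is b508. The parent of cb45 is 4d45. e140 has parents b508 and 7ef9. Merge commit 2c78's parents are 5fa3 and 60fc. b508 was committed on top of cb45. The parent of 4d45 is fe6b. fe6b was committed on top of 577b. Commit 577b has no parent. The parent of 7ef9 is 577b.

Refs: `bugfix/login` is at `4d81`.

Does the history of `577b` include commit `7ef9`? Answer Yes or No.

Ancestors of 577b: {577b}.
7ef9 is not in that set, so it is not an ancestor of 577b.

No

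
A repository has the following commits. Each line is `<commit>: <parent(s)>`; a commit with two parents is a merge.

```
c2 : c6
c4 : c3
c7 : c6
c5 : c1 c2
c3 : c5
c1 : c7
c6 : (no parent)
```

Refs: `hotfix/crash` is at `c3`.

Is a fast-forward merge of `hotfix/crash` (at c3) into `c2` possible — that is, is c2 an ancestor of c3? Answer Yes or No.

Yes

A fast-forward from c2 to c3 is possible iff c2 is an ancestor of c3.
Ancestors of c3: {c1, c2, c3, c5, c6, c7}.
c2 is among them, so fast-forward is possible.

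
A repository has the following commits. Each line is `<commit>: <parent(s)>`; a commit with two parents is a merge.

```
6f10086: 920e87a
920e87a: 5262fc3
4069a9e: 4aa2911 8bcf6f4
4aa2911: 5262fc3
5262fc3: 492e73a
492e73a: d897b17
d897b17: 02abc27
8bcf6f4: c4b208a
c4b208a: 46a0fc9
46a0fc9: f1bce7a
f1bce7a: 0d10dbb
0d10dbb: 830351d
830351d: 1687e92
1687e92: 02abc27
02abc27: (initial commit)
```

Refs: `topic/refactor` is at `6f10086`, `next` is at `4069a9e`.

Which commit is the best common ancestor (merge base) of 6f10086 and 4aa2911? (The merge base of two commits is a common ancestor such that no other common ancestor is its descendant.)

5262fc3

Ancestors of 6f10086: {02abc27, 492e73a, 5262fc3, 6f10086, 920e87a, d897b17}.
Ancestors of 4aa2911: {02abc27, 492e73a, 4aa2911, 5262fc3, d897b17}.
Common ancestors: {02abc27, 492e73a, 5262fc3, d897b17}.
Among these, 5262fc3 is not an ancestor of any other common ancestor — it is the merge base.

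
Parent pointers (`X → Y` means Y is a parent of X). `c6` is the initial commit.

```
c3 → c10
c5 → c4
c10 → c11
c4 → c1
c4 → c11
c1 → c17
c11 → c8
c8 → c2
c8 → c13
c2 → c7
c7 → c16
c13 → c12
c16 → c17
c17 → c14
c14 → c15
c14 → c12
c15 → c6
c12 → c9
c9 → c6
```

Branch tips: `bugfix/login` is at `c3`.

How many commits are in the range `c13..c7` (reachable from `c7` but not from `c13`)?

5

Reachable from c7: {c12, c14, c15, c16, c17, c6, c7, c9}.
Reachable from c13: {c12, c13, c6, c9}.
In c7's history but not c13's: {c14, c15, c16, c17, c7} — 5 commits.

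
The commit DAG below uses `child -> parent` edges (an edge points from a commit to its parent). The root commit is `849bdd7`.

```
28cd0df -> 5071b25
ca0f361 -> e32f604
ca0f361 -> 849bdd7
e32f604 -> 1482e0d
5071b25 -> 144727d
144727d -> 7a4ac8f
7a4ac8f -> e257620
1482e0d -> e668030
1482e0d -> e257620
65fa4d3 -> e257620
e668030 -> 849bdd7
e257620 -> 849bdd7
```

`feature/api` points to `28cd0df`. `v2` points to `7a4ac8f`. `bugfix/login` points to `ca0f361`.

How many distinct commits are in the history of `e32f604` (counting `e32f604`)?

5

Walking parent pointers from e32f604: reachable set = {1482e0d, 849bdd7, e257620, e32f604, e668030}.
That is 5 commits.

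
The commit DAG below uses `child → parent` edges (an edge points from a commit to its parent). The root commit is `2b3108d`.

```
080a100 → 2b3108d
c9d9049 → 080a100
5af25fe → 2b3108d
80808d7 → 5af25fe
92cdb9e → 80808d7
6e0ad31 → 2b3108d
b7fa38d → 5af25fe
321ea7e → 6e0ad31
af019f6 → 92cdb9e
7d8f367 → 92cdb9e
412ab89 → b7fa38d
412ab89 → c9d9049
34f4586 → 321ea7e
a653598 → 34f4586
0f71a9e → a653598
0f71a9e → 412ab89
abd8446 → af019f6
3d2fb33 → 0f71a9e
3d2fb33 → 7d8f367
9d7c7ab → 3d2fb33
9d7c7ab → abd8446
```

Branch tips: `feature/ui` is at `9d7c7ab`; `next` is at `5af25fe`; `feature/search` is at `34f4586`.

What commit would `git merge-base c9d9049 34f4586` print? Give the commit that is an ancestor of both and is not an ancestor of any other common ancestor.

2b3108d

Ancestors of c9d9049: {080a100, 2b3108d, c9d9049}.
Ancestors of 34f4586: {2b3108d, 321ea7e, 34f4586, 6e0ad31}.
Common ancestors: {2b3108d}.
The only common ancestor is 2b3108d, so it is the merge base.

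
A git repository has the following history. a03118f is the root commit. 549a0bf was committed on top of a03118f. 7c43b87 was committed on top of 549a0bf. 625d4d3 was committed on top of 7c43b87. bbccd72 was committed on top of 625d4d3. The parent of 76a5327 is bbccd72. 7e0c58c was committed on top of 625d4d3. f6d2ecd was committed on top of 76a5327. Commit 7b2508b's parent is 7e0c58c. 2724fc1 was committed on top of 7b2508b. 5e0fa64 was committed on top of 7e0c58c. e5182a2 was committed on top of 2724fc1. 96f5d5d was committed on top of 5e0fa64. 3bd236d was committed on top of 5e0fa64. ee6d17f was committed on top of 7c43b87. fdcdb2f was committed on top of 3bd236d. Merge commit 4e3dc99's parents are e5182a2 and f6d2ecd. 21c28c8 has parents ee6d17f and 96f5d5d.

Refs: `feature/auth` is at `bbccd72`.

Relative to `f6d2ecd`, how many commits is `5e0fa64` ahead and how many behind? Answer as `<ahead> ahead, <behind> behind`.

2 ahead, 3 behind

Reachable from 5e0fa64: {549a0bf, 5e0fa64, 625d4d3, 7c43b87, 7e0c58c, a03118f}.
Reachable from f6d2ecd: {549a0bf, 625d4d3, 76a5327, 7c43b87, a03118f, bbccd72, f6d2ecd}.
Only in 5e0fa64's history (ahead): {5e0fa64, 7e0c58c} — 2.
Only in f6d2ecd's history (behind): {76a5327, bbccd72, f6d2ecd} — 3.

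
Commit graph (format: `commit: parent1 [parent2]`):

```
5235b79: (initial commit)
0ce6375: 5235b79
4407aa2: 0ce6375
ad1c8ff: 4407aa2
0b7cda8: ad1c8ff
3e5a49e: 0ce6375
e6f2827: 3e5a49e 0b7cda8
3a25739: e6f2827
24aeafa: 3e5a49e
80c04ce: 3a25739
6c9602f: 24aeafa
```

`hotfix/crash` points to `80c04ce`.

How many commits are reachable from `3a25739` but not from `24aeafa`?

5

Reachable from 3a25739: {0b7cda8, 0ce6375, 3a25739, 3e5a49e, 4407aa2, 5235b79, ad1c8ff, e6f2827}.
Reachable from 24aeafa: {0ce6375, 24aeafa, 3e5a49e, 5235b79}.
In 3a25739's history but not 24aeafa's: {0b7cda8, 3a25739, 4407aa2, ad1c8ff, e6f2827} — 5 commits.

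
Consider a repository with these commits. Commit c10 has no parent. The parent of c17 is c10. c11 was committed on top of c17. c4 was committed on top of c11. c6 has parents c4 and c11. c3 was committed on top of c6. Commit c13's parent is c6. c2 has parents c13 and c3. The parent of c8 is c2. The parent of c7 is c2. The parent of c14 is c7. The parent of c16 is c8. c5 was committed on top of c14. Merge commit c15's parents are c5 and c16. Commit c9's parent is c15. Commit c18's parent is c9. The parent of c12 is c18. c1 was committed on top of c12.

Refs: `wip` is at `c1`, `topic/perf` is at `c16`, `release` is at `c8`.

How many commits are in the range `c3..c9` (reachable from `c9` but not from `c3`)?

Reachable from c9: {c10, c11, c13, c14, c15, c16, c17, c2, c3, c4, c5, c6, c7, c8, c9}.
Reachable from c3: {c10, c11, c17, c3, c4, c6}.
In c9's history but not c3's: {c13, c14, c15, c16, c2, c5, c7, c8, c9} — 9 commits.

9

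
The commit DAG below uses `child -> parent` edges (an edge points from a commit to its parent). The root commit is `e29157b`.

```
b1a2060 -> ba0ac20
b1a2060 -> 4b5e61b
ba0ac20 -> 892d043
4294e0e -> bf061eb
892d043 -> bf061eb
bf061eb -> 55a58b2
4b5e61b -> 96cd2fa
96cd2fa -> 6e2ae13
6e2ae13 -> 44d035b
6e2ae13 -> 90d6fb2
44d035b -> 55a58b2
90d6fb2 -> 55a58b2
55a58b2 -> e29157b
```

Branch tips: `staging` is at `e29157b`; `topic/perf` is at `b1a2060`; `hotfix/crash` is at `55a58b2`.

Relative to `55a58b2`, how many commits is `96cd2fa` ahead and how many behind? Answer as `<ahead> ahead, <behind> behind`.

Reachable from 96cd2fa: {44d035b, 55a58b2, 6e2ae13, 90d6fb2, 96cd2fa, e29157b}.
Reachable from 55a58b2: {55a58b2, e29157b}.
Only in 96cd2fa's history (ahead): {44d035b, 6e2ae13, 90d6fb2, 96cd2fa} — 4.
Only in 55a58b2's history (behind): {} — 0.

4 ahead, 0 behind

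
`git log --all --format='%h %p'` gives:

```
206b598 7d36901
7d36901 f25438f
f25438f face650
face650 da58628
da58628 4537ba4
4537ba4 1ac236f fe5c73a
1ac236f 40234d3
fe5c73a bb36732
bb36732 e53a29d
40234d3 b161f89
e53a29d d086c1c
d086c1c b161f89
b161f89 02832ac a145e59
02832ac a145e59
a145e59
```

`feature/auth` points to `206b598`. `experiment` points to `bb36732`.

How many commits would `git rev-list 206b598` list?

Walking parent pointers from 206b598: reachable set = {02832ac, 1ac236f, 206b598, 40234d3, 4537ba4, 7d36901, a145e59, b161f89, bb36732, d086c1c, da58628, e53a29d, f25438f, face650, fe5c73a}.
That is 15 commits.

15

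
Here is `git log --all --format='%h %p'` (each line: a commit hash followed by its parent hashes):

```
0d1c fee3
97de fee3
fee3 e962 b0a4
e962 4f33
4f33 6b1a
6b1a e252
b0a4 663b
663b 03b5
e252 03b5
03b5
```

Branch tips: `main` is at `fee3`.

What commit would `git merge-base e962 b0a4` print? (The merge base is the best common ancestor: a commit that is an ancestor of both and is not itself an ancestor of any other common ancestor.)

Ancestors of e962: {03b5, 4f33, 6b1a, e252, e962}.
Ancestors of b0a4: {03b5, 663b, b0a4}.
Common ancestors: {03b5}.
The only common ancestor is 03b5, so it is the merge base.

03b5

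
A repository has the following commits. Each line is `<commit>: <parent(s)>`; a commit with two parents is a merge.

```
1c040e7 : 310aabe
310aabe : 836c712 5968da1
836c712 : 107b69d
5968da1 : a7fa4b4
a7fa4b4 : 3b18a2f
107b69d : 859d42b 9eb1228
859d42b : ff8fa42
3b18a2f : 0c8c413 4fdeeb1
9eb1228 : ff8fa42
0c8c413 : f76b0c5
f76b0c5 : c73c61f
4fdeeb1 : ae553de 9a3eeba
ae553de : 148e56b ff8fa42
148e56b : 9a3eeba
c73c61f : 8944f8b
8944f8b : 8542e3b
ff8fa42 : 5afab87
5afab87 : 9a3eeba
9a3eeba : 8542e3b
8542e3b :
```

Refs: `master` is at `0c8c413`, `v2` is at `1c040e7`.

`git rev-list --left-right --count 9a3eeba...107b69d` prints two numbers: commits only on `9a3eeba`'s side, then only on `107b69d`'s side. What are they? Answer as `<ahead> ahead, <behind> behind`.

0 ahead, 5 behind

Reachable from 9a3eeba: {8542e3b, 9a3eeba}.
Reachable from 107b69d: {107b69d, 5afab87, 8542e3b, 859d42b, 9a3eeba, 9eb1228, ff8fa42}.
Only in 9a3eeba's history (ahead): {} — 0.
Only in 107b69d's history (behind): {107b69d, 5afab87, 859d42b, 9eb1228, ff8fa42} — 5.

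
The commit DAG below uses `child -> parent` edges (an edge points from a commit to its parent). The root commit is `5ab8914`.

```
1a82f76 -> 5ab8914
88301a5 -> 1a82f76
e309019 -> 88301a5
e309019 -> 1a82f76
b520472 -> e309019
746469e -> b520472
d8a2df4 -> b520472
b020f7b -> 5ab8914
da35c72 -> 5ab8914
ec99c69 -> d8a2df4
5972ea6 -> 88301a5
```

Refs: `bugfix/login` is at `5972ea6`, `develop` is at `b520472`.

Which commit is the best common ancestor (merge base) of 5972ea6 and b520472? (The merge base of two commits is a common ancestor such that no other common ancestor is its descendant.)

Ancestors of 5972ea6: {1a82f76, 5972ea6, 5ab8914, 88301a5}.
Ancestors of b520472: {1a82f76, 5ab8914, 88301a5, b520472, e309019}.
Common ancestors: {1a82f76, 5ab8914, 88301a5}.
Among these, 88301a5 is not an ancestor of any other common ancestor — it is the merge base.

88301a5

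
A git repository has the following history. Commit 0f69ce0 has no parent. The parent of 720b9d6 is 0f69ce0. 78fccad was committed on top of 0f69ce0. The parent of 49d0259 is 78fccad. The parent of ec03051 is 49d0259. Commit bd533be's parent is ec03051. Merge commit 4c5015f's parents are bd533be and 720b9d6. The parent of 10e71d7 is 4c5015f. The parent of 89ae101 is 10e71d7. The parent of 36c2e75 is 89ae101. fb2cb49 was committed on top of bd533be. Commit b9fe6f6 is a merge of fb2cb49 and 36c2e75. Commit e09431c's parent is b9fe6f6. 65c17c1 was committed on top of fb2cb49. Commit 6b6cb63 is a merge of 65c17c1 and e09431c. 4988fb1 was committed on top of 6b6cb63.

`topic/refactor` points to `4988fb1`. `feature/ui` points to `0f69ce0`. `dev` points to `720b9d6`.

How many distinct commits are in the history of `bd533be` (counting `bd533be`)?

5

Walking parent pointers from bd533be: reachable set = {0f69ce0, 49d0259, 78fccad, bd533be, ec03051}.
That is 5 commits.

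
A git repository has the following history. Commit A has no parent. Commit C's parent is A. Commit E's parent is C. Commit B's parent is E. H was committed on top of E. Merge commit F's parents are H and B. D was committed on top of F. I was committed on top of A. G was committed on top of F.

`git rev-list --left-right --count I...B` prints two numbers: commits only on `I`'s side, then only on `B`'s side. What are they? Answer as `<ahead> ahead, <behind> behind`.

Reachable from I: {A, I}.
Reachable from B: {A, B, C, E}.
Only in I's history (ahead): {I} — 1.
Only in B's history (behind): {B, C, E} — 3.

1 ahead, 3 behind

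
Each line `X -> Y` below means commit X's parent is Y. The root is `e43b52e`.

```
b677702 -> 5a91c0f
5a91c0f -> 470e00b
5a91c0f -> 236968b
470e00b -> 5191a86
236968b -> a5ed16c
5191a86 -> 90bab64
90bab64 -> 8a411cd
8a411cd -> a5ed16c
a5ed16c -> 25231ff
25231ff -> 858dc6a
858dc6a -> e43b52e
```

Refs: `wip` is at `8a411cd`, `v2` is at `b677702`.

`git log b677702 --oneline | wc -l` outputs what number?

Walking parent pointers from b677702: reachable set = {236968b, 25231ff, 470e00b, 5191a86, 5a91c0f, 858dc6a, 8a411cd, 90bab64, a5ed16c, b677702, e43b52e}.
That is 11 commits.

11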